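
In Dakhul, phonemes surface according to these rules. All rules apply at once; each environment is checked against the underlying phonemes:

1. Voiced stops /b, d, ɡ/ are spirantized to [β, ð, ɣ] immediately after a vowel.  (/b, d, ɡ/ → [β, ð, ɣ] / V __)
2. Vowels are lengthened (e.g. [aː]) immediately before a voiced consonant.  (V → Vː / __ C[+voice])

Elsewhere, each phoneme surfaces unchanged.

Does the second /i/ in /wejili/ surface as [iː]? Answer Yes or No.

/i/ (word-final) is in the target of rule 2 but the environment (before a voiced consonant) is not met → [i].
The actual realization is [i], not [iː].

No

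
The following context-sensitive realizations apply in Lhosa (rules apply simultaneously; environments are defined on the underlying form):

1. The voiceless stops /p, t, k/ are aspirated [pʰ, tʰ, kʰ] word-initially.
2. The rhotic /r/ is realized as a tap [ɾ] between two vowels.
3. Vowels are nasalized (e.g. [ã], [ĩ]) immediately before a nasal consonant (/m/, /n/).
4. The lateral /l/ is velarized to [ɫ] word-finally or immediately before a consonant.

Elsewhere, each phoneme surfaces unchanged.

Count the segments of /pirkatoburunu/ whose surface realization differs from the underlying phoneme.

Segments that undergo a rule: /p/ → [pʰ] (rule 1); /r/ → [ɾ] (rule 2); /u/ → [ũ] (rule 3).
All other segments surface unchanged.

3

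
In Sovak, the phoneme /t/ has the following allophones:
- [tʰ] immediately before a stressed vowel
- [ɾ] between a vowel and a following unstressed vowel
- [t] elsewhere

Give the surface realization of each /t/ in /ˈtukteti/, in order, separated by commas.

Occurrence 1 (position 1): immediately before a stressed vowel → [tʰ].
Occurrence 2 (position 4): no conditioning environment matches → elsewhere allophone [t].
Occurrence 3 (position 6): between a vowel and an unstressed vowel → [ɾ].

[tʰ], [t], [ɾ]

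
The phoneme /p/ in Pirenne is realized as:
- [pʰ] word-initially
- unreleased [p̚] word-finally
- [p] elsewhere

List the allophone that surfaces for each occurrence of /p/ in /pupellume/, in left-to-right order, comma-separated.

[pʰ], [p]

Occurrence 1 (position 1): word-initially → [pʰ].
Occurrence 2 (position 3): no conditioning environment matches → elsewhere allophone [p].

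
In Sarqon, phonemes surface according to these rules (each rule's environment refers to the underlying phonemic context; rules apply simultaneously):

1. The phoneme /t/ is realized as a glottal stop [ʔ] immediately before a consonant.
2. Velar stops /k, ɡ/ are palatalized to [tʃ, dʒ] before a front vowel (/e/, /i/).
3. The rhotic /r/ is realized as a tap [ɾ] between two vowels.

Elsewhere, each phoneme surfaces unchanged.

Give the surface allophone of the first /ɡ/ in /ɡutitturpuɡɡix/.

/ɡ/ (word-initial) is in the target of rule 2 but the environment (before a front vowel) is not met → [ɡ].

[ɡ]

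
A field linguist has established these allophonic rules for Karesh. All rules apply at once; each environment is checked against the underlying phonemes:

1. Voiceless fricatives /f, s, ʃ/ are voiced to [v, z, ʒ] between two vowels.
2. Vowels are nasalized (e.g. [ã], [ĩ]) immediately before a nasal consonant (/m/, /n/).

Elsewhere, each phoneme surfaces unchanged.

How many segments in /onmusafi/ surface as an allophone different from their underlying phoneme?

Segments that undergo a rule: /o/ → [õ] (rule 2); /s/ → [z] (rule 1); /f/ → [v] (rule 1).
All other segments surface unchanged.

3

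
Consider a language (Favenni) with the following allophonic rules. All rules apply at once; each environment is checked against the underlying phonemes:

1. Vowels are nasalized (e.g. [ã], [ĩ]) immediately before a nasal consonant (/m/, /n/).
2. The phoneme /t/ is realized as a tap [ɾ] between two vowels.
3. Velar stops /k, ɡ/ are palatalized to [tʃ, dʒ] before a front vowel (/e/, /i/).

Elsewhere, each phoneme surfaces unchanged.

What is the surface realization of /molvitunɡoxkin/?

[molviɾũnɡoxtʃĩn]

/m/ — not in any rule's target class → [m].
/o/ (between /m/ and /l/) is in the target of rule 1 but the environment (before a nasal consonant) is not met → [o].
/l/ (between /o/ and /v/) is unaffected → [l].
/v/ stays [v].
/i/ (between /v/ and /t/): rule 1 targets it, but not before a nasal consonant → unchanged [i].
/t/ (between /i/ and /u/) occurs between two vowels → [ɾ] by rule 2.
/u/ (between /t/ and /n/) occurs before a nasal consonant → [ũ] by rule 1.
/n/ — not in any rule's target class → [n].
/ɡ/ (between /n/ and /o/): rule 3 targets it, but not before a front vowel → unchanged [ɡ].
/o/ (between /ɡ/ and /x/) is in the target of rule 1 but the environment (before a nasal consonant) is not met → [o].
/x/ (between /o/ and /k/) is unaffected → [x].
/k/ — between /x/ and /i/, before a front vowel — surfaces as [tʃ] (rule 3).
/i/ meets the environment for rule 1 (before a nasal consonant) → [ĩ].
/n/ stays [n].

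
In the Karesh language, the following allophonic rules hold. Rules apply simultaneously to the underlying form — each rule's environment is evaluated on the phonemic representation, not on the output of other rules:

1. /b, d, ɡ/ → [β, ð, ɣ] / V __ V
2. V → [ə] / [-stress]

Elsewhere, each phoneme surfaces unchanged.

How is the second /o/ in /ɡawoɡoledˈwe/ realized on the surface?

/o/ — between /ɡ/ and /l/, in an unstressed syllable — surfaces as [ə] (rule 2).

[ə]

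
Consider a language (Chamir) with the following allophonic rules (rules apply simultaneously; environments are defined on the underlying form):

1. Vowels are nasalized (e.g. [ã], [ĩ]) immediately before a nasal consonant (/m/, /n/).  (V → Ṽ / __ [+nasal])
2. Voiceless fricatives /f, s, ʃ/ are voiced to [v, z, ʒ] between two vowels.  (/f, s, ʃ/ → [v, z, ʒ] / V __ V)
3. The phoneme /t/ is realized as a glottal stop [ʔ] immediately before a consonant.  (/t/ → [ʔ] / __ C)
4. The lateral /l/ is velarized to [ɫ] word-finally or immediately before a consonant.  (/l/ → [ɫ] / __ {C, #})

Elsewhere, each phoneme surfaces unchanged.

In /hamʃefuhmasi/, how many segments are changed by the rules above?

3

Segments that undergo a rule: /a/ → [ã] (rule 1); /f/ → [v] (rule 2); /s/ → [z] (rule 2).
All other segments surface unchanged.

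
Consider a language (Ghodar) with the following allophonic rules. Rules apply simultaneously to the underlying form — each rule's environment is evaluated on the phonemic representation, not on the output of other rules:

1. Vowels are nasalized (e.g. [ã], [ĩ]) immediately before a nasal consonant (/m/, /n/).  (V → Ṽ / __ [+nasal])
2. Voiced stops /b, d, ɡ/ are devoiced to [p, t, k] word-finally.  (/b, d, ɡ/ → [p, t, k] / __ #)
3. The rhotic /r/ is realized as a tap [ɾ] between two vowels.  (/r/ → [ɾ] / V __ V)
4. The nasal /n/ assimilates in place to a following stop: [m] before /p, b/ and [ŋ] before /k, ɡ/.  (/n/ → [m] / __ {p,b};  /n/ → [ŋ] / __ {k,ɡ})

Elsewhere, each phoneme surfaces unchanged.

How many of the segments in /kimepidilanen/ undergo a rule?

Segments that undergo a rule: /i/ → [ĩ] (rule 1); /a/ → [ã] (rule 1); /e/ → [ẽ] (rule 1).
All other segments surface unchanged.

3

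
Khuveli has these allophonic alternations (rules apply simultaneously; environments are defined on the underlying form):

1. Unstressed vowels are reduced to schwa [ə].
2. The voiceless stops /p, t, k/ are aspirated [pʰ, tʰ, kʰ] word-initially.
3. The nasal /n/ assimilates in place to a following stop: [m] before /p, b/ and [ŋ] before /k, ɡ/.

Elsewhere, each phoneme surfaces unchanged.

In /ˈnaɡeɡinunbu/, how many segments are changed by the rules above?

Segments that undergo a rule: /e/ → [ə] (rule 1); /i/ → [ə] (rule 1); /u/ → [ə] (rule 1); /n/ → [m] (rule 3); /u/ → [ə] (rule 1).
All other segments surface unchanged.

5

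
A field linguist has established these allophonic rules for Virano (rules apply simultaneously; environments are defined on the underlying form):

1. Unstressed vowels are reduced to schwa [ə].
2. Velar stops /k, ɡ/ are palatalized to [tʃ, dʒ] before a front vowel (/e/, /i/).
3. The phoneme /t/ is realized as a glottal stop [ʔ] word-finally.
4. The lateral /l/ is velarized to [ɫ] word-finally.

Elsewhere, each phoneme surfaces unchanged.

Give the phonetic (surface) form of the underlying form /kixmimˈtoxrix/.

[tʃəxməmˈtoxrəx]

/k/ (word-initial): before a front vowel, so rule 2 applies → [tʃ].
/i/ (between /k/ and /x/) occurs in an unstressed syllable → [ə] by rule 1.
/x/ (between /i/ and /m/) is unaffected → [x].
/m/ (between /x/ and /i/): no rule targets it → [m].
/i/ (between /m/ and /m/) occurs in an unstressed syllable → [ə] by rule 1.
/m/ (between /i/ and /t/): no rule targets it → [m].
/t/ (between /m/ and /o/) is in the target of rule 3 but the environment (word-finally) is not met → [t].
/o/ (between /t/ and /x/) fails the environment for rule 1, so it stays [o].
/x/ stays [x].
/r/ (between /x/ and /i/): no rule targets it → [r].
/i/ (between /r/ and /x/): in an unstressed syllable, so rule 1 applies → [ə].
/x/ — not in any rule's target class → [x].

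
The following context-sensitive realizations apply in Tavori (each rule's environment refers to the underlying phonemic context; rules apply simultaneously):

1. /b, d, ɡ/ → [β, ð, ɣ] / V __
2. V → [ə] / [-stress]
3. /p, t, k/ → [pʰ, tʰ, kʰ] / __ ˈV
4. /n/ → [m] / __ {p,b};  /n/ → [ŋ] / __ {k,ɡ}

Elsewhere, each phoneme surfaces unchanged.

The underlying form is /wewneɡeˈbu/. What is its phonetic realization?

/w/ (word-initial): no rule targets it → [w].
/e/ — between /w/ and /w/, in an unstressed syllable — surfaces as [ə] (rule 2).
/w/ (between /e/ and /n/): no rule targets it → [w].
/n/ — between /w/ and /e/; rule 4 does not apply here → [n].
Rule 2 applies to /e/ (between /n/ and /ɡ/: in an unstressed syllable) → [ə].
/ɡ/ — between /e/ and /e/, immediately after a vowel — surfaces as [ɣ] (rule 1).
/e/ (between /ɡ/ and /b/): in an unstressed syllable, so rule 2 applies → [ə].
/b/ meets the environment for rule 1 (immediately after a vowel) → [β].
/u/ (word-final): rule 2 targets it, but not in an unstressed syllable → unchanged [u].

[wəwnəɣəˈβu]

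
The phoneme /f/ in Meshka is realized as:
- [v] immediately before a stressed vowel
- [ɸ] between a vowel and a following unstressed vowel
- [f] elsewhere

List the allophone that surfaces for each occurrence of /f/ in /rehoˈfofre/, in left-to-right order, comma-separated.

[v], [f]

Occurrence 1 (position 5): immediately before a stressed vowel → [v].
Occurrence 2 (position 7): no conditioning environment matches → elsewhere allophone [f].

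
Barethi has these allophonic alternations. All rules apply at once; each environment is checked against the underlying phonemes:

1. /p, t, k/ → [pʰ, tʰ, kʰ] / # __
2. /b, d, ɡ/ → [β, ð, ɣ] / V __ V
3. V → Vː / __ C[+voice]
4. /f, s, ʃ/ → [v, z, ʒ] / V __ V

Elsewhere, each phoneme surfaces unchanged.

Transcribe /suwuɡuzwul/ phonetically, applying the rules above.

[suːwuːɣuːzwuːl]

/s/ (word-initial): rule 4 targets it, but not between two vowels → unchanged [s].
/u/ — between /s/ and /w/, before a voiced consonant — surfaces as [uː] (rule 3).
/w/ (between /u/ and /u/): no rule targets it → [w].
/u/ (between /w/ and /ɡ/): before a voiced consonant, so rule 3 applies → [uː].
/ɡ/ meets the environment for rule 2 (between two vowels) → [ɣ].
Rule 3 applies to /u/ (between /ɡ/ and /z/: before a voiced consonant) → [uː].
/z/ — not in any rule's target class → [z].
/w/ (between /z/ and /u/) is unaffected → [w].
/u/ (between /w/ and /l/): before a voiced consonant, so rule 3 applies → [uː].
/l/ — not in any rule's target class → [l].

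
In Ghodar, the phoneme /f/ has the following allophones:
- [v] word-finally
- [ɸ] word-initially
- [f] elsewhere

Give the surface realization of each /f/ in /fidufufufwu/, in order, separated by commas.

[ɸ], [f], [f], [f]

Occurrence 1 (position 1): word-initially → [ɸ].
Occurrence 2 (position 5): no conditioning environment matches → elsewhere allophone [f].
Occurrence 3 (position 7): no conditioning environment matches → elsewhere allophone [f].
Occurrence 4 (position 9): no conditioning environment matches → elsewhere allophone [f].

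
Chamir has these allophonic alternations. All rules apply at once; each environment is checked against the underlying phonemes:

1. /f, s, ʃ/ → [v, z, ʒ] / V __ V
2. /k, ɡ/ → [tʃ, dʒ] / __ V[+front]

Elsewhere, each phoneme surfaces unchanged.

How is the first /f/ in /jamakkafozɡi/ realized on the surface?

[v]

/f/ meets the environment for rule 1 (between two vowels) → [v].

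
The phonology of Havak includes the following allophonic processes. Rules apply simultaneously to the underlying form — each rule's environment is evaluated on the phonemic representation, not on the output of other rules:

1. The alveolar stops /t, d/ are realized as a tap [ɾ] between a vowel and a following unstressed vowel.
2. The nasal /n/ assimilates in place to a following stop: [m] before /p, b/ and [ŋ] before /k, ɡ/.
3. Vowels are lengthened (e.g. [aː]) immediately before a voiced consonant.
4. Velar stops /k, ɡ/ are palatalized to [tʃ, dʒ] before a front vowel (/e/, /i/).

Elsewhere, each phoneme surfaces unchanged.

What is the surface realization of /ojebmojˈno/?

/o/ (word-initial): before a voiced consonant, so rule 3 applies → [oː].
/j/ stays [j].
/e/ (between /j/ and /b/): before a voiced consonant, so rule 3 applies → [eː].
/b/ (between /e/ and /m/): no rule targets it → [b].
/m/ (between /b/ and /o/): no rule targets it → [m].
/o/ (between /m/ and /j/): before a voiced consonant, so rule 3 applies → [oː].
/j/ stays [j].
/n/ (between /j/ and /o/) is in the target of rule 2 but the environment (before a labial or velar stop) is not met → [n].
/o/ (word-final): rule 3 targets it, but not before a voiced consonant → unchanged [o].

[oːjeːbmoːjˈno]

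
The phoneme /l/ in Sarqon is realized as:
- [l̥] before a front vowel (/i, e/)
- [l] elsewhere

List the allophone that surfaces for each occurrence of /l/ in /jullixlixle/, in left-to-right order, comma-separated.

[l], [l̥], [l̥], [l̥]

Occurrence 1 (position 3): no conditioning environment matches → elsewhere allophone [l].
Occurrence 2 (position 4): before a front vowel (/i, e/) → [l̥].
Occurrence 3 (position 7): before a front vowel (/i, e/) → [l̥].
Occurrence 4 (position 10): before a front vowel (/i, e/) → [l̥].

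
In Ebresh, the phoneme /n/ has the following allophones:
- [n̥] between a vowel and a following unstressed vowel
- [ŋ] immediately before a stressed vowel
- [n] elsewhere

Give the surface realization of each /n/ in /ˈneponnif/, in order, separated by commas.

Occurrence 1 (position 1): immediately before a stressed vowel → [ŋ].
Occurrence 2 (position 5): no conditioning environment matches → elsewhere allophone [n].
Occurrence 3 (position 6): no conditioning environment matches → elsewhere allophone [n].

[ŋ], [n], [n]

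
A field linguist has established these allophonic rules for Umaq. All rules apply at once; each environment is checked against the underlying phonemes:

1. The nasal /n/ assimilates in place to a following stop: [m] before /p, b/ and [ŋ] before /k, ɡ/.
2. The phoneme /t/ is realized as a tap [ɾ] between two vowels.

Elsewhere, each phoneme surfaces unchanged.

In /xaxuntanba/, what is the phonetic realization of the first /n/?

[n]

/n/ (between /u/ and /t/): rule 1 targets it, but not before a labial or velar stop → unchanged [n].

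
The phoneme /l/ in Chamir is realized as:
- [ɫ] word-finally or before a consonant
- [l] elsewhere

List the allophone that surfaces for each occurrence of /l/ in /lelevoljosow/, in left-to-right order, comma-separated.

Occurrence 1 (position 1): no conditioning environment matches → elsewhere allophone [l].
Occurrence 2 (position 3): no conditioning environment matches → elsewhere allophone [l].
Occurrence 3 (position 7): word-finally or before a consonant → [ɫ].

[l], [l], [ɫ]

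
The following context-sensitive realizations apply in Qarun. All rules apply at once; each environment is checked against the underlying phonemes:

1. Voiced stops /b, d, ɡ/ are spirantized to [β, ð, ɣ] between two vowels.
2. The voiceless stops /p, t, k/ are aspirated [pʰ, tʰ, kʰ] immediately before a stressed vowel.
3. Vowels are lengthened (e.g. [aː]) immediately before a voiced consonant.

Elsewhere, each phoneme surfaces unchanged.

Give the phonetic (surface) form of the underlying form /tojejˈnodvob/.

[toːjeːjˈnoːdvoːb]

/t/ (word-initial) is in the target of rule 2 but the environment (immediately before a stressed vowel) is not met → [t].
/o/ meets the environment for rule 3 (before a voiced consonant) → [oː].
/j/ — not in any rule's target class → [j].
Rule 3 applies to /e/ (between /j/ and /j/: before a voiced consonant) → [eː].
/j/ stays [j].
/n/ (between /j/ and /o/): no rule targets it → [n].
/o/ meets the environment for rule 3 (before a voiced consonant) → [oː].
/d/ (between /o/ and /v/): rule 1 targets it, but not between two vowels → unchanged [d].
/v/ — not in any rule's target class → [v].
/o/ (between /v/ and /b/) occurs before a voiced consonant → [oː] by rule 3.
/b/ — word-final; rule 1 does not apply here → [b].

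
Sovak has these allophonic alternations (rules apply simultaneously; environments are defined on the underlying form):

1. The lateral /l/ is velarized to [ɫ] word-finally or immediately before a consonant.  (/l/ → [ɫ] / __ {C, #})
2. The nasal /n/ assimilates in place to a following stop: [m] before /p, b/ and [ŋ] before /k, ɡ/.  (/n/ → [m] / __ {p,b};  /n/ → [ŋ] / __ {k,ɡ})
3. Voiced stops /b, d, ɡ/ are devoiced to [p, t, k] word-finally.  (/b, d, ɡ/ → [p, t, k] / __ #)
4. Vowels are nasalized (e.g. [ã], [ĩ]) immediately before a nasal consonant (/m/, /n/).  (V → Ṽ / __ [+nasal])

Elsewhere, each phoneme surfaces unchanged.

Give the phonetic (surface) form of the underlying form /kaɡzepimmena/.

[kaɡzepĩmmẽna]

/k/ stays [k].
/a/ — between /k/ and /ɡ/; rule 4 does not apply here → [a].
/ɡ/ — between /a/ and /z/; rule 3 does not apply here → [ɡ].
/z/ — not in any rule's target class → [z].
/e/ (between /z/ and /p/) is in the target of rule 4 but the environment (before a nasal consonant) is not met → [e].
/p/ stays [p].
/i/ (between /p/ and /m/) occurs before a nasal consonant → [ĩ] by rule 4.
/m/ stays [m].
/m/ — not in any rule's target class → [m].
/e/ (between /m/ and /n/) occurs before a nasal consonant → [ẽ] by rule 4.
/n/ (between /e/ and /a/): rule 2 targets it, but not before a labial or velar stop → unchanged [n].
/a/ (word-final): rule 4 targets it, but not before a nasal consonant → unchanged [a].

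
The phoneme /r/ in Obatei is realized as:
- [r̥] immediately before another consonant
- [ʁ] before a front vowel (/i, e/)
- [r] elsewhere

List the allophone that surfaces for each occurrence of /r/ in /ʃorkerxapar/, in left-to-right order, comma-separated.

[r̥], [r̥], [r]

Occurrence 1 (position 3): immediately before another consonant → [r̥].
Occurrence 2 (position 6): immediately before another consonant → [r̥].
Occurrence 3 (position 11): no conditioning environment matches → elsewhere allophone [r].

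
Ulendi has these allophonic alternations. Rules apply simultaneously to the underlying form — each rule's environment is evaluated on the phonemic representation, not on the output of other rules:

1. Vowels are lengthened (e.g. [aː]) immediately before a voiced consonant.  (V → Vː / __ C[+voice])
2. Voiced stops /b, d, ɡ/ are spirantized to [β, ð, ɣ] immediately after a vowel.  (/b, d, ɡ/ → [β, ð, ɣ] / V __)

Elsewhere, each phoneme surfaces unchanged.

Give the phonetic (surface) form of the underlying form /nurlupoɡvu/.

[nuːrlupoːɣvu]

/n/ (word-initial): no rule targets it → [n].
/u/ meets the environment for rule 1 (before a voiced consonant) → [uː].
/r/ (between /u/ and /l/) is unaffected → [r].
/l/ (between /r/ and /u/) is unaffected → [l].
/u/ — between /l/ and /p/; rule 1 does not apply here → [u].
/p/ (between /u/ and /o/) is unaffected → [p].
Rule 1 applies to /o/ (between /p/ and /ɡ/: before a voiced consonant) → [oː].
/ɡ/ meets the environment for rule 2 (immediately after a vowel) → [ɣ].
/v/ stays [v].
/u/ (word-final) fails the environment for rule 1, so it stays [u].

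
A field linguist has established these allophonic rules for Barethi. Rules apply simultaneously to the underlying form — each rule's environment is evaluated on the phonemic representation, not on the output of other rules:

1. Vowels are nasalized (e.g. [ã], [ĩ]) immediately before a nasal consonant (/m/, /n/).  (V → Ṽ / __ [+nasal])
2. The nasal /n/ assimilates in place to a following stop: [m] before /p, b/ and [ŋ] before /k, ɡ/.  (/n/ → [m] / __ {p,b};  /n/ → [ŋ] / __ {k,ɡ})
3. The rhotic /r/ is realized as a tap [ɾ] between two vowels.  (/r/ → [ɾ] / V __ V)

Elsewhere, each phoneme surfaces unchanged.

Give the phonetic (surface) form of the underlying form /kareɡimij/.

[kaɾeɡĩmij]

/a/ — between /k/ and /r/; rule 1 does not apply here → [a].
/r/ (between /a/ and /e/) occurs between two vowels → [ɾ] by rule 3.
/e/ (between /r/ and /ɡ/) is in the target of rule 1 but the environment (before a nasal consonant) is not met → [e].
/i/ (between /ɡ/ and /m/) occurs before a nasal consonant → [ĩ] by rule 1.
/i/ — between /m/ and /j/; rule 1 does not apply here → [i].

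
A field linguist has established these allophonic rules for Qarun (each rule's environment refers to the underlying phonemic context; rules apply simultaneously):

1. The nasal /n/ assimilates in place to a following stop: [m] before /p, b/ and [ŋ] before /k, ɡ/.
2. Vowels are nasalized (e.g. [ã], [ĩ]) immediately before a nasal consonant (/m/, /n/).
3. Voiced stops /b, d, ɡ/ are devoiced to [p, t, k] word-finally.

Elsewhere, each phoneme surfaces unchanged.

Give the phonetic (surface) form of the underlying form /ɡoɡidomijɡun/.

[ɡoɡidõmijɡũn]

/ɡ/ (word-initial): rule 3 targets it, but not word-finally → unchanged [ɡ].
/o/ (between /ɡ/ and /ɡ/) is in the target of rule 2 but the environment (before a nasal consonant) is not met → [o].
/ɡ/ (between /o/ and /i/) fails the environment for rule 3, so it stays [ɡ].
/i/ — between /ɡ/ and /d/; rule 2 does not apply here → [i].
/d/ (between /i/ and /o/) is in the target of rule 3 but the environment (word-finally) is not met → [d].
/o/ meets the environment for rule 2 (before a nasal consonant) → [õ].
/m/ stays [m].
/i/ (between /m/ and /j/): rule 2 targets it, but not before a nasal consonant → unchanged [i].
/j/ (between /i/ and /ɡ/): no rule targets it → [j].
/ɡ/ (between /j/ and /u/): rule 3 targets it, but not word-finally → unchanged [ɡ].
/u/ (between /ɡ/ and /n/) occurs before a nasal consonant → [ũ] by rule 2.
/n/ (word-final): rule 1 targets it, but not before a labial or velar stop → unchanged [n].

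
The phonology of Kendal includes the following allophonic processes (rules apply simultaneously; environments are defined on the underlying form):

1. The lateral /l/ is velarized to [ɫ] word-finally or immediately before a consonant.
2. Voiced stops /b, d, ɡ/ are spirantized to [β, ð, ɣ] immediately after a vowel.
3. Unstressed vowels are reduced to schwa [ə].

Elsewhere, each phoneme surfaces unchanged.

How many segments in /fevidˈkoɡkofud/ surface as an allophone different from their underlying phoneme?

7

Segments that undergo a rule: /e/ → [ə] (rule 3); /i/ → [ə] (rule 3); /d/ → [ð] (rule 2); /ɡ/ → [ɣ] (rule 2); /o/ → [ə] (rule 3); /u/ → [ə] (rule 3); /d/ → [ð] (rule 2).
All other segments surface unchanged.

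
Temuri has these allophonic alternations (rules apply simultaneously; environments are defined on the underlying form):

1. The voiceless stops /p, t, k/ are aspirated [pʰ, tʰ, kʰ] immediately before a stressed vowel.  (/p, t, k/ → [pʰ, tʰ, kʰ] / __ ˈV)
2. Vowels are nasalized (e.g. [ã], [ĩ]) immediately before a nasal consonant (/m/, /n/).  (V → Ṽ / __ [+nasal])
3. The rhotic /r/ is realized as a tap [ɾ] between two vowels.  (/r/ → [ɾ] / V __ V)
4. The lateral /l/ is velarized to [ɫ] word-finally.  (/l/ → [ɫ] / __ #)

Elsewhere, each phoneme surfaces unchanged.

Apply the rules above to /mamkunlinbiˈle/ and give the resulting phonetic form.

[mãmkũnlĩnbiˈle]

/a/ meets the environment for rule 2 (before a nasal consonant) → [ã].
/k/ (between /m/ and /u/): rule 1 targets it, but not immediately before a stressed vowel → unchanged [k].
/u/ (between /k/ and /n/) occurs before a nasal consonant → [ũ] by rule 2.
/l/ (between /n/ and /i/): rule 4 targets it, but not word-finally → unchanged [l].
Rule 2 applies to /i/ (between /l/ and /n/: before a nasal consonant) → [ĩ].
/i/ (between /b/ and /l/): rule 2 targets it, but not before a nasal consonant → unchanged [i].
/l/ — between /i/ and /e/; rule 4 does not apply here → [l].
/e/ (word-final): rule 2 targets it, but not before a nasal consonant → unchanged [e].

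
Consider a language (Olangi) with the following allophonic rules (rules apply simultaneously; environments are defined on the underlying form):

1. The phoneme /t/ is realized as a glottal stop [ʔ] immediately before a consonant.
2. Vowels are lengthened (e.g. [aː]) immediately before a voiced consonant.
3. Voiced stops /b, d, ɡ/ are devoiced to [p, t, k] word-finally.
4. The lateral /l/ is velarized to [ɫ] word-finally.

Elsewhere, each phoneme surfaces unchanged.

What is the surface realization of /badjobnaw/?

[baːdjoːbnaːw]

/b/ (word-initial) fails the environment for rule 3, so it stays [b].
/a/ meets the environment for rule 2 (before a voiced consonant) → [aː].
/d/ — between /a/ and /j/; rule 3 does not apply here → [d].
/o/ meets the environment for rule 2 (before a voiced consonant) → [oː].
/b/ — between /o/ and /n/; rule 3 does not apply here → [b].
/a/ (between /n/ and /w/) occurs before a voiced consonant → [aː] by rule 2.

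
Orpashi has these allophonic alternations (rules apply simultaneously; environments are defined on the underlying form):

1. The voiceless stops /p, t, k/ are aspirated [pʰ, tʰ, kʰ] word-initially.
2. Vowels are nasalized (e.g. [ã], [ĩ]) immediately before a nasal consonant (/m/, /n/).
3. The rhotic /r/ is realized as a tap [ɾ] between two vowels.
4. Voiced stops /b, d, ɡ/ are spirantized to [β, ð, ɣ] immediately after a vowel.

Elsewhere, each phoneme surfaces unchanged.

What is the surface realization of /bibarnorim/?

/b/ — word-initial; rule 4 does not apply here → [b].
/i/ (between /b/ and /b/) fails the environment for rule 2, so it stays [i].
/b/ meets the environment for rule 4 (immediately after a vowel) → [β].
/a/ — between /b/ and /r/; rule 2 does not apply here → [a].
/r/ (between /a/ and /n/): rule 3 targets it, but not between two vowels → unchanged [r].
/n/ — not in any rule's target class → [n].
/o/ (between /n/ and /r/) fails the environment for rule 2, so it stays [o].
/r/ — between /o/ and /i/, between two vowels — surfaces as [ɾ] (rule 3).
Rule 2 applies to /i/ (between /r/ and /m/: before a nasal consonant) → [ĩ].
/m/ — not in any rule's target class → [m].

[biβarnoɾĩm]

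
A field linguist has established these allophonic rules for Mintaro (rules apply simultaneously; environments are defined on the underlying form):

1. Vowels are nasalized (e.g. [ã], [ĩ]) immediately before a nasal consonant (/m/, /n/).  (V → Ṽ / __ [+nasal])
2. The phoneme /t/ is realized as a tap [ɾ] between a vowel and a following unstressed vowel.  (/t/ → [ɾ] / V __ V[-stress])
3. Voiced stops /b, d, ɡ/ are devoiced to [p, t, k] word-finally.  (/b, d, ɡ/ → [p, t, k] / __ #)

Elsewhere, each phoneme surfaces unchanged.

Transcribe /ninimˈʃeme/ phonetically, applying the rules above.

/i/ meets the environment for rule 1 (before a nasal consonant) → [ĩ].
/i/ (between /n/ and /m/): before a nasal consonant, so rule 1 applies → [ĩ].
/e/ (between /ʃ/ and /m/) occurs before a nasal consonant → [ẽ] by rule 1.
/e/ — word-final; rule 1 does not apply here → [e].

[nĩnĩmˈʃẽme]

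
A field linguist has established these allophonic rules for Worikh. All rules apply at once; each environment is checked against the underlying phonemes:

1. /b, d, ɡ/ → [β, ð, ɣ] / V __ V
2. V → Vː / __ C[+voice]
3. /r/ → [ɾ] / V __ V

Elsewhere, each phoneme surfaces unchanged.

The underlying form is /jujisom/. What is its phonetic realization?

[juːjisoːm]

/u/ (between /j/ and /j/) occurs before a voiced consonant → [uː] by rule 2.
/i/ (between /j/ and /s/): rule 2 targets it, but not before a voiced consonant → unchanged [i].
Rule 2 applies to /o/ (between /s/ and /m/: before a voiced consonant) → [oː].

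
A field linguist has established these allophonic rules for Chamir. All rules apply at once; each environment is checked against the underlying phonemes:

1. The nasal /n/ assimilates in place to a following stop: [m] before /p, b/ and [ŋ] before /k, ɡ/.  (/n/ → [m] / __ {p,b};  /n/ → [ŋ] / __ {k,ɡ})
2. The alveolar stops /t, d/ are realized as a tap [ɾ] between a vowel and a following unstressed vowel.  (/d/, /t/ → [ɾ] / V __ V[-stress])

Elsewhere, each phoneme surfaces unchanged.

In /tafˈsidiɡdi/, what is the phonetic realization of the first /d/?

[ɾ]

/d/ — between /i/ and /i/, between a vowel and a following unstressed vowel — surfaces as [ɾ] (rule 2).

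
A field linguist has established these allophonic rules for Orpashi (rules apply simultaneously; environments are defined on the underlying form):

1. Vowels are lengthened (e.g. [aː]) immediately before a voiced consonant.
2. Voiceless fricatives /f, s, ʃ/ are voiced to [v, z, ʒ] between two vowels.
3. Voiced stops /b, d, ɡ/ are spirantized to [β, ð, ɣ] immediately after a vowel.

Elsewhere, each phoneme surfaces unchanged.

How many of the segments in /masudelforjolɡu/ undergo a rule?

6

Segments that undergo a rule: /s/ → [z] (rule 2); /u/ → [uː] (rule 1); /d/ → [ð] (rule 3); /e/ → [eː] (rule 1); /o/ → [oː] (rule 1); /o/ → [oː] (rule 1).
All other segments surface unchanged.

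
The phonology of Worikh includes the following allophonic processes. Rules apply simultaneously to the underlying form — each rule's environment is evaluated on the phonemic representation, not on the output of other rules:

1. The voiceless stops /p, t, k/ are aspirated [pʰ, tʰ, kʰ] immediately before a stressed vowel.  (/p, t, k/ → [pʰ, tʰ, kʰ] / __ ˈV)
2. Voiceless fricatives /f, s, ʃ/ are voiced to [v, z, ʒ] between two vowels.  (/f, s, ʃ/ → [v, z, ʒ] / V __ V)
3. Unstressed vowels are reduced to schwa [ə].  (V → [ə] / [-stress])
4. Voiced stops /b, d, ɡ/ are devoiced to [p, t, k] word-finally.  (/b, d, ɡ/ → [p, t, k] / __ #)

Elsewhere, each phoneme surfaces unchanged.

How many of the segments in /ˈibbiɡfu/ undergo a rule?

Segments that undergo a rule: /i/ → [ə] (rule 3); /u/ → [ə] (rule 3).
All other segments surface unchanged.

2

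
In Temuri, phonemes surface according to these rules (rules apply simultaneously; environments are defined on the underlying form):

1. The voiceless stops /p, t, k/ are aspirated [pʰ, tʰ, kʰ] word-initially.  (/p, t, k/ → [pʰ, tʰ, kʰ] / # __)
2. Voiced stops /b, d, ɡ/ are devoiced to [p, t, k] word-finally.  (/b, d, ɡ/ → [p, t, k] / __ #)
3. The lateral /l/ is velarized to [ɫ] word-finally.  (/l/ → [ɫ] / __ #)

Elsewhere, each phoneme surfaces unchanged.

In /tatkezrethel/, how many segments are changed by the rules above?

2

Segments that undergo a rule: /t/ → [tʰ] (rule 1); /l/ → [ɫ] (rule 3).
All other segments surface unchanged.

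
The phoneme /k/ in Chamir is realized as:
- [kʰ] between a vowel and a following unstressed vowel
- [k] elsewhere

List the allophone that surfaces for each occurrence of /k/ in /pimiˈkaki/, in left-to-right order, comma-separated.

[k], [kʰ]

Occurrence 1 (position 5): no conditioning environment matches → elsewhere allophone [k].
Occurrence 2 (position 7): between a vowel and a following unstressed vowel → [kʰ].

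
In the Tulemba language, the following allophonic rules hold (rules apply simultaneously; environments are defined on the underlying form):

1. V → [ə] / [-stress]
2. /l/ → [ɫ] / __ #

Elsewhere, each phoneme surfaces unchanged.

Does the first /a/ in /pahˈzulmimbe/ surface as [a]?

No

/a/ (between /p/ and /h/) occurs in an unstressed syllable → [ə] by rule 1.
The actual realization is [ə], not [a].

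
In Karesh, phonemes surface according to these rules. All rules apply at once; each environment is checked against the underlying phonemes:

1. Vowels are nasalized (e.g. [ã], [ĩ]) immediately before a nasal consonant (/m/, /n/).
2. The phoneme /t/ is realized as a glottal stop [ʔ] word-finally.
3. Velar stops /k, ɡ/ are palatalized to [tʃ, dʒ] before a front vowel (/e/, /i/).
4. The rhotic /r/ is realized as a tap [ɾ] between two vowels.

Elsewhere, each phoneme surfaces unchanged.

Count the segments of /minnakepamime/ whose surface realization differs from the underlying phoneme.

Segments that undergo a rule: /i/ → [ĩ] (rule 1); /k/ → [tʃ] (rule 3); /a/ → [ã] (rule 1); /i/ → [ĩ] (rule 1).
All other segments surface unchanged.

4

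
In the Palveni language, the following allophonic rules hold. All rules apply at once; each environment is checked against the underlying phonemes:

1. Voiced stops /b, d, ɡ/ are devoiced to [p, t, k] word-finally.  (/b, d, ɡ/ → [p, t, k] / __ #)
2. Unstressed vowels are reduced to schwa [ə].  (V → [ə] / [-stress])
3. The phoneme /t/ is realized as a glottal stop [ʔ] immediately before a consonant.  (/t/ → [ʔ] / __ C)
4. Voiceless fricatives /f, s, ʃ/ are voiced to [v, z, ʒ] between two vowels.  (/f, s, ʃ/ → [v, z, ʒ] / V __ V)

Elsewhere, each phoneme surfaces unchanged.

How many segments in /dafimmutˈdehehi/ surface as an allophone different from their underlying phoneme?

Segments that undergo a rule: /a/ → [ə] (rule 2); /f/ → [v] (rule 4); /i/ → [ə] (rule 2); /u/ → [ə] (rule 2); /t/ → [ʔ] (rule 3); /e/ → [ə] (rule 2); /i/ → [ə] (rule 2).
All other segments surface unchanged.

7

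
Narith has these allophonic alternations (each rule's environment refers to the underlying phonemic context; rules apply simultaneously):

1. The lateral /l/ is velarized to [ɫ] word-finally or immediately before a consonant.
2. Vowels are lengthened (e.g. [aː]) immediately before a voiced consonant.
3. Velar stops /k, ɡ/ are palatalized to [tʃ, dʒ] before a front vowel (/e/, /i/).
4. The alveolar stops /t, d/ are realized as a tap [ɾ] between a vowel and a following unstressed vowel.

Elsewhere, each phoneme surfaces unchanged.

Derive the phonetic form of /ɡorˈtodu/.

[ɡoːrˈtoːɾu]

/ɡ/ (word-initial): rule 3 targets it, but not before a front vowel → unchanged [ɡ].
Rule 2 applies to /o/ (between /ɡ/ and /r/: before a voiced consonant) → [oː].
/t/ (between /r/ and /o/) fails the environment for rule 4, so it stays [t].
/o/ (between /t/ and /d/): before a voiced consonant, so rule 2 applies → [oː].
Rule 4 applies to /d/ (between /o/ and /u/: between a vowel and a following unstressed vowel) → [ɾ].
/u/ (word-final) fails the environment for rule 2, so it stays [u].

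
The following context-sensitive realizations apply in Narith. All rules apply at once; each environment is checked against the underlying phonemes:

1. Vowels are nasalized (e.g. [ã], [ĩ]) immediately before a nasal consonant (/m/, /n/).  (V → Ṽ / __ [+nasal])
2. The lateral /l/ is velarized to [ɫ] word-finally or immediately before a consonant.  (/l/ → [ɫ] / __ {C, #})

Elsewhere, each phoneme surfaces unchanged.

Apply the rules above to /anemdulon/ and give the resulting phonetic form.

/a/ (word-initial) occurs before a nasal consonant → [ã] by rule 1.
/n/ — not in any rule's target class → [n].
/e/ — between /n/ and /m/, before a nasal consonant — surfaces as [ẽ] (rule 1).
/m/ (between /e/ and /d/) is unaffected → [m].
/d/ (between /m/ and /u/) is unaffected → [d].
/u/ (between /d/ and /l/): rule 1 targets it, but not before a nasal consonant → unchanged [u].
/l/ (between /u/ and /o/) fails the environment for rule 2, so it stays [l].
/o/ — between /l/ and /n/, before a nasal consonant — surfaces as [õ] (rule 1).
/n/ stays [n].

[ãnẽmdulõn]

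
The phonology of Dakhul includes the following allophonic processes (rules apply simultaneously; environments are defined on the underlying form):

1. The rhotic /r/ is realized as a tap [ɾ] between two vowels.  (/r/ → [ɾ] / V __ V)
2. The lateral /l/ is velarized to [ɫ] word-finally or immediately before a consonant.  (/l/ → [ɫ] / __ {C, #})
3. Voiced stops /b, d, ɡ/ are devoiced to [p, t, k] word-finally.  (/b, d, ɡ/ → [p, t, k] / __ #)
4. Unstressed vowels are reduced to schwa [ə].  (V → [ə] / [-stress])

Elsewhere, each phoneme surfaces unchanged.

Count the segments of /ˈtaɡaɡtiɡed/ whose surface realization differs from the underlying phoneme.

4

Segments that undergo a rule: /a/ → [ə] (rule 4); /i/ → [ə] (rule 4); /e/ → [ə] (rule 4); /d/ → [t] (rule 3).
All other segments surface unchanged.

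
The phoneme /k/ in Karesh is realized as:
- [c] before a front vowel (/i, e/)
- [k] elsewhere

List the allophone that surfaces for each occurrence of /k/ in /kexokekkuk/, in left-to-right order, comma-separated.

Occurrence 1 (position 1): before a front vowel → [c].
Occurrence 2 (position 5): before a front vowel → [c].
Occurrence 3 (position 7): no conditioning environment matches → elsewhere allophone [k].
Occurrence 4 (position 8): no conditioning environment matches → elsewhere allophone [k].
Occurrence 5 (position 10): no conditioning environment matches → elsewhere allophone [k].

[c], [c], [k], [k], [k]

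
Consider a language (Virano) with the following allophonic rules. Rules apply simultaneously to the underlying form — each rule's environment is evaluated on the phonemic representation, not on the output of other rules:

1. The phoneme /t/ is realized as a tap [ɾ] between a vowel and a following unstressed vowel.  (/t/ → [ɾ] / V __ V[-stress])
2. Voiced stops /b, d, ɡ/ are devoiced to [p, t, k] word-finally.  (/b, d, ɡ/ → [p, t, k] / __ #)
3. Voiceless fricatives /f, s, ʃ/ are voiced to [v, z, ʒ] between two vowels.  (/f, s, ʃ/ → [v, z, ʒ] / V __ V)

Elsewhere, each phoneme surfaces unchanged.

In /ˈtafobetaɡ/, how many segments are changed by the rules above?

3

Segments that undergo a rule: /f/ → [v] (rule 3); /t/ → [ɾ] (rule 1); /ɡ/ → [k] (rule 2).
All other segments surface unchanged.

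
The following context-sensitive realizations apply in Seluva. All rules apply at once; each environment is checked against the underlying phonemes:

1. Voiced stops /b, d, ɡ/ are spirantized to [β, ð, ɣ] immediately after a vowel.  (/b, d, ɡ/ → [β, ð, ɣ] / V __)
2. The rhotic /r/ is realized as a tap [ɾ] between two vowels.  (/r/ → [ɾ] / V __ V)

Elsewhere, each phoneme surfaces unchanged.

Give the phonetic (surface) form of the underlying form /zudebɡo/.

/z/ (word-initial): no rule targets it → [z].
/u/ (between /z/ and /d/) is unaffected → [u].
/d/ — between /u/ and /e/, immediately after a vowel — surfaces as [ð] (rule 1).
/e/ (between /d/ and /b/): no rule targets it → [e].
Rule 1 applies to /b/ (between /e/ and /ɡ/: immediately after a vowel) → [β].
/ɡ/ (between /b/ and /o/) is in the target of rule 1 but the environment (immediately after a vowel) is not met → [ɡ].
/o/ — not in any rule's target class → [o].

[zuðeβɡo]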